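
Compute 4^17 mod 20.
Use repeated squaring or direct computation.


4^1 mod 20 = 4
4^2 mod 20 = 16
4^3 mod 20 = 4
4^4 mod 20 = 16
4^5 mod 20 = 4
4^6 mod 20 = 16
4^7 mod 20 = 4
4^8 mod 20 = 16
4^9 mod 20 = 4
4^10 mod 20 = 16
4^11 mod 20 = 4
4^12 mod 20 = 16
4^13 mod 20 = 4
4^14 mod 20 = 16
4^15 mod 20 = 4
4^16 mod 20 = 16
4^17 mod 20 = 4


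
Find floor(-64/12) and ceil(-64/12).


-64/12 = -5.3333
floor = -6
ceil = -5

floor = -6, ceil = -5


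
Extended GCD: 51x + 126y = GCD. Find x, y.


Tabular extended Euclidean (each row: r = 51*s + 126*t):
r=51, s=1, t=0
r=126, s=0, t=1
q=0: r=51, s=1, t=0   [51*(1) + 126*(0) = 51]
q=2: r=24, s=-2, t=1   [51*(-2) + 126*(1) = 24]
q=2: r=3, s=5, t=-2   [51*(5) + 126*(-2) = 3]
q=8: r=0, s=-42, t=17   [51*(-42) + 126*(17) = 0]
GCD = 3; from the row with r=3: x=5, y=-2
Check: 51*(5) + 126*(-2) = 255 - 252 = 3

GCD = 3, x = 5, y = -2


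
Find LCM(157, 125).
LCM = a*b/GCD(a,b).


GCD(157, 125) = 1
LCM = 157*125/1 = 19625/1 = 19625

LCM = 19625


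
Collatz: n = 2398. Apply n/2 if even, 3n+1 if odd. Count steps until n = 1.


2398 → 1199 → 3598 → 1799 → 5398 → 2699 → 8098 → 4049 → 12148 → 6074 → 3037 → 9112 → 4556 → 2278 → 1139 → 3418 → 1709 → 5128 → 2564 → 1282 → 641 → 1924 → 962 → 481 → 1444 → 722 → 361 → 1084 → 542 → 271 → 814 → 407 → 1222 → 611 → 1834 → 917 → 2752 → 1376 → 688 → 344 → 172 → 86 → 43 → 130 → 65 → 196 → 98 → 49 → 148 → 74 → 37 → 112 → 56 → 28 → 14 → 7 → 22 → 11 → 34 → 17 → 52 → 26 → 13 → 40 → 20 → 10 → 5 → 16 → 8 → 4 → 2 → 1
Total steps = 71

71 steps


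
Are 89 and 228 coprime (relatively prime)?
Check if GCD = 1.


Euclidean algorithm:
228 = 2 * 89 + 50
89 = 1 * 50 + 39
50 = 1 * 39 + 11
39 = 3 * 11 + 6
11 = 1 * 6 + 5
6 = 1 * 5 + 1
5 = 5 * 1 + 0
GCD(89, 228) = 1

Yes, coprime (GCD = 1)


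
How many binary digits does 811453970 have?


811453970 in base 2 = 110000010111011100111000010010
Number of digits = 30

30 digits (base 2)


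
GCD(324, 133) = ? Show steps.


324 = 2 * 133 + 58
133 = 2 * 58 + 17
58 = 3 * 17 + 7
17 = 2 * 7 + 3
7 = 2 * 3 + 1
3 = 3 * 1 + 0
GCD = 1


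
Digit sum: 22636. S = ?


2 + 2 + 6 + 3 + 6 = 19


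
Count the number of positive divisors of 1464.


1464 = 2^3 × 3^1 × 61^1
d(1464) = (3+1) × (1+1) × (1+1) = 16

16 divisors


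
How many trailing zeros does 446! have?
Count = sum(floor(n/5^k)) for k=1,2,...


floor(446/5) = 89
floor(446/25) = 17
floor(446/125) = 3
Total = 109

109 trailing zeros


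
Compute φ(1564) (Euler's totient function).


1564 = 2^2 × 17 × 23
Prime factors: 2, 17, 23
φ(1564) = 1564 × (1-1/2) × (1-1/17) × (1-1/23)
= 1564 × 1/2 × 16/17 × 22/23 = 704

φ(1564) = 704


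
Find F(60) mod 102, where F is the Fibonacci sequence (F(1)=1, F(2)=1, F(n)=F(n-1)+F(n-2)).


F(k) mod 102 for k=1..60:
1, 1, 2, 3, 5, 8, 13, 21, 34, 55, 89, 42, 29, 71, 100, 69, 67, 34, 101, 33, 32, 65, 97, 60, 55, 13, 68, 81, 47, 26, 73, 99, 70, 67, 35, 0, 35, 35, 70, 3, 73, 76, 47, 21, 68, 89, 55, 42, 97, 37, 32, 69, 101, 68, 67, 33, 100, 31, 29, 60
F(60) mod 102 = 60


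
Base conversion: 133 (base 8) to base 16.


133 (base 8) = 91 (decimal)
91 (decimal) = 5B (base 16)


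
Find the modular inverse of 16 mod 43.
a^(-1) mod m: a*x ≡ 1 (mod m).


Use the extended Euclidean algorithm on (43, 16); each row r = 43*s + 16*t:
r=43, s=1, t=0
r=16, s=0, t=1
q=2: r=11, s=1, t=-2   [43*(1) + 16*(-2) = 11]
q=1: r=5, s=-1, t=3   [43*(-1) + 16*(3) = 5]
q=2: r=1, s=3, t=-8   [43*(3) + 16*(-8) = 1]
q=5: r=0, s=-16, t=43   [43*(-16) + 16*(43) = 0]
GCD = 1 with t = -8, so 16*(-8) ≡ 1 (mod 43)
Inverse = -8 mod 43 = 35
Check: 16 * 35 = 560 ≡ 1 (mod 43)

16^(-1) ≡ 35 (mod 43)


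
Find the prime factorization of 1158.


1158 / 2 = 579
579 / 3 = 193
193 / 193 = 1
1158 = 2 × 3 × 193


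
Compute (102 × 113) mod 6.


102 × 113 = 11526
11526 mod 6 = 0


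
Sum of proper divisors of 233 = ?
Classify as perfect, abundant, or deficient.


Proper divisors: 1
Sum = 1 = 1
1 < 233 → deficient

s(233) = 1 (deficient)


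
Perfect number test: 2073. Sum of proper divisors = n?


Proper divisors of 2073: 1, 3, 691
Sum = 1 + 3 + 691 = 695

No, 2073 is not perfect (695 ≠ 2073)


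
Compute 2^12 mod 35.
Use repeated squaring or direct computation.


2^1 mod 35 = 2
2^2 mod 35 = 4
2^3 mod 35 = 8
2^4 mod 35 = 16
2^5 mod 35 = 32
2^6 mod 35 = 29
2^7 mod 35 = 23
2^8 mod 35 = 11
2^9 mod 35 = 22
2^10 mod 35 = 9
2^11 mod 35 = 18
2^12 mod 35 = 1


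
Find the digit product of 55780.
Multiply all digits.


5 × 5 × 7 × 8 × 0 = 0


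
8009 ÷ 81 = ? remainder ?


8009 = 81 * 98 + 71
Check: 7938 + 71 = 8009

q = 98, r = 71


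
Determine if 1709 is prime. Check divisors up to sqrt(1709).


Check divisors up to sqrt(1709) = 41.3401
No divisors found.
1709 is prime.

Yes, 1709 is prime


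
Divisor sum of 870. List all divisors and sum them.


Divisors of 870: 1, 2, 3, 5, 6, 10, 15, 29, 30, 58, 87, 145, 174, 290, 435, 870
Sum = 1 + 2 + 3 + 5 + 6 + 10 + 15 + 29 + 30 + 58 + 87 + 145 + 174 + 290 + 435 + 870 = 2160

σ(870) = 2160


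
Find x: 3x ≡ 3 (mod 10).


GCD(3, 10) = 1, unique solution
a^(-1) mod 10 = 7
x = 7 * 3 mod 10 = 1

x ≡ 1 (mod 10)


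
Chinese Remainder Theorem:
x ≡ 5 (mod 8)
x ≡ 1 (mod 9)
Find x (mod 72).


M = 8*9 = 72
M1 = M/8 = 9, M2 = M/9 = 8
M1^(-1) mod 8 = 1, M2^(-1) mod 9 = 8
x = 5*9*1 + 1*8*8 = 109
109 mod 72 = 37
Check: 37 mod 8 = 5 ✓, 37 mod 9 = 1 ✓

x ≡ 37 (mod 72)


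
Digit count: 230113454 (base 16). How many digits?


230113454 in base 16 = DB740AE
Number of digits = 7

7 digits (base 16)


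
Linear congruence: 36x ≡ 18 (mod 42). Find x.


GCD(36, 42) = 6 divides 18
Divide: 6x ≡ 3 (mod 7)
x ≡ 4 (mod 7)


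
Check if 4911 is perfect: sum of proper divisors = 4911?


Proper divisors of 4911: 1, 3, 1637
Sum = 1 + 3 + 1637 = 1641

No, 4911 is not perfect (1641 ≠ 4911)


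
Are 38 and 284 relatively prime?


Euclidean algorithm:
284 = 7 * 38 + 18
38 = 2 * 18 + 2
18 = 9 * 2 + 0
GCD(38, 284) = 2

No, not coprime (GCD = 2)


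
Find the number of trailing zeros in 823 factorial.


floor(823/5) = 164
floor(823/25) = 32
floor(823/125) = 6
floor(823/625) = 1
Total = 203

203 trailing zeros


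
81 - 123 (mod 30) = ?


81 - 123 = -42
-42 mod 30 = 18


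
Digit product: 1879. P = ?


1 × 8 × 7 × 9 = 504


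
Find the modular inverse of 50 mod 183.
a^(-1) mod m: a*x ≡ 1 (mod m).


Use the extended Euclidean algorithm on (183, 50); each row r = 183*s + 50*t:
r=183, s=1, t=0
r=50, s=0, t=1
q=3: r=33, s=1, t=-3   [183*(1) + 50*(-3) = 33]
q=1: r=17, s=-1, t=4   [183*(-1) + 50*(4) = 17]
q=1: r=16, s=2, t=-7   [183*(2) + 50*(-7) = 16]
q=1: r=1, s=-3, t=11   [183*(-3) + 50*(11) = 1]
q=16: r=0, s=50, t=-183   [183*(50) + 50*(-183) = 0]
GCD = 1 with t = 11, so 50*(11) ≡ 1 (mod 183)
Inverse = 11 mod 183 = 11
Check: 50 * 11 = 550 ≡ 1 (mod 183)

50^(-1) ≡ 11 (mod 183)


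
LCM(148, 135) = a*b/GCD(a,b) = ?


GCD(148, 135) = 1
LCM = 148*135/1 = 19980/1 = 19980

LCM = 19980


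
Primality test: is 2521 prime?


Check divisors up to sqrt(2521) = 50.2096
No divisors found.
2521 is prime.

Yes, 2521 is prime


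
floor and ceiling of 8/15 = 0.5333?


8/15 = 0.5333
floor = 0
ceil = 1

floor = 0, ceil = 1


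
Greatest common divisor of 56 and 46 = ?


56 = 1 * 46 + 10
46 = 4 * 10 + 6
10 = 1 * 6 + 4
6 = 1 * 4 + 2
4 = 2 * 2 + 0
GCD = 2


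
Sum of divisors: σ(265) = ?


Divisors of 265: 1, 5, 53, 265
Sum = 1 + 5 + 53 + 265 = 324

σ(265) = 324


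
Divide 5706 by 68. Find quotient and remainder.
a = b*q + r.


5706 = 68 * 83 + 62
Check: 5644 + 62 = 5706

q = 83, r = 62


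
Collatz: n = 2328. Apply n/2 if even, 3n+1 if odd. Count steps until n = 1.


2328 → 1164 → 582 → 291 → 874 → 437 → 1312 → 656 → 328 → 164 → 82 → 41 → 124 → 62 → 31 → 94 → 47 → 142 → 71 → 214 → 107 → 322 → 161 → 484 → 242 → 121 → 364 → 182 → 91 → 274 → 137 → 412 → 206 → 103 → 310 → 155 → 466 → 233 → 700 → 350 → 175 → 526 → 263 → 790 → 395 → 1186 → 593 → 1780 → 890 → 445 → 1336 → 668 → 334 → 167 → 502 → 251 → 754 → 377 → 1132 → 566 → 283 → 850 → 425 → 1276 → 638 → 319 → 958 → 479 → 1438 → 719 → 2158 → 1079 → 3238 → 1619 → 4858 → 2429 → 7288 → 3644 → 1822 → 911 → 2734 → 1367 → 4102 → 2051 → 6154 → 3077 → 9232 → 4616 → 2308 → 1154 → 577 → 1732 → 866 → 433 → 1300 → 650 → 325 → 976 → 488 → 244 → 122 → 61 → 184 → 92 → 46 → 23 → 70 → 35 → 106 → 53 → 160 → 80 → 40 → 20 → 10 → 5 → 16 → 8 → 4 → 2 → 1
Total steps = 120

120 steps


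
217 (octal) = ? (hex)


217 (base 8) = 143 (decimal)
143 (decimal) = 8F (base 16)


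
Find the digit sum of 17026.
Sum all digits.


1 + 7 + 0 + 2 + 6 = 16


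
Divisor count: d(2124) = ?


2124 = 2^2 × 3^2 × 59^1
d(2124) = (2+1) × (2+1) × (1+1) = 18

18 divisors


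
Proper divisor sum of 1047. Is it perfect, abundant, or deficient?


Proper divisors: 1, 3, 349
Sum = 1 + 3 + 349 = 353
353 < 1047 → deficient

s(1047) = 353 (deficient)


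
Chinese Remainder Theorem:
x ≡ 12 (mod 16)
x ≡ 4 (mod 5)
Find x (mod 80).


M = 16*5 = 80
M1 = M/16 = 5, M2 = M/5 = 16
M1^(-1) mod 16 = 13, M2^(-1) mod 5 = 1
x = 12*5*13 + 4*16*1 = 844
844 mod 80 = 44
Check: 44 mod 16 = 12 ✓, 44 mod 5 = 4 ✓

x ≡ 44 (mod 80)


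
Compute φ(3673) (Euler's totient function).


3673 = 3673
Prime factors: 3673
φ(3673) = 3673 × (1-1/3673)
= 3673 × 3672/3673 = 3672

φ(3673) = 3672


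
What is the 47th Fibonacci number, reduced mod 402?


F(k) mod 402 for k=1..47:
1, 1, 2, 3, 5, 8, 13, 21, 34, 55, 89, 144, 233, 377, 208, 183, 391, 172, 161, 333, 92, 23, 115, 138, 253, 391, 242, 231, 71, 302, 373, 273, 244, 115, 359, 72, 29, 101, 130, 231, 361, 190, 149, 339, 86, 23, 109
F(47) mod 402 = 109


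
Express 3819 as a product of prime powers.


3819 / 3 = 1273
1273 / 19 = 67
67 / 67 = 1
3819 = 3 × 19 × 67


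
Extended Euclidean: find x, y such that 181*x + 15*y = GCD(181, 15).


Tabular extended Euclidean (each row: r = 181*s + 15*t):
r=181, s=1, t=0
r=15, s=0, t=1
q=12: r=1, s=1, t=-12   [181*(1) + 15*(-12) = 1]
q=15: r=0, s=-15, t=181   [181*(-15) + 15*(181) = 0]
GCD = 1; from the row with r=1: x=1, y=-12
Check: 181*(1) + 15*(-12) = 181 - 180 = 1

GCD = 1, x = 1, y = -12


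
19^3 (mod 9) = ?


19^1 mod 9 = 1
19^2 mod 9 = 1
19^3 mod 9 = 1


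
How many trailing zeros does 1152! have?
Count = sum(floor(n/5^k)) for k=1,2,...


floor(1152/5) = 230
floor(1152/25) = 46
floor(1152/125) = 9
floor(1152/625) = 1
Total = 286

286 trailing zeros


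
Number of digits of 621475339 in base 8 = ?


621475339 in base 8 = 4502573013
Number of digits = 10

10 digits (base 8)


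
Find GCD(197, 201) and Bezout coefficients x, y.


Tabular extended Euclidean (each row: r = 197*s + 201*t):
r=197, s=1, t=0
r=201, s=0, t=1
q=0: r=197, s=1, t=0   [197*(1) + 201*(0) = 197]
q=1: r=4, s=-1, t=1   [197*(-1) + 201*(1) = 4]
q=49: r=1, s=50, t=-49   [197*(50) + 201*(-49) = 1]
q=4: r=0, s=-201, t=197   [197*(-201) + 201*(197) = 0]
GCD = 1; from the row with r=1: x=50, y=-49
Check: 197*(50) + 201*(-49) = 9850 - 9849 = 1

GCD = 1, x = 50, y = -49


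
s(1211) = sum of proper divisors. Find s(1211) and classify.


Proper divisors: 1, 7, 173
Sum = 1 + 7 + 173 = 181
181 < 1211 → deficient

s(1211) = 181 (deficient)


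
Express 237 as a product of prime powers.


237 / 3 = 79
79 / 79 = 1
237 = 3 × 79


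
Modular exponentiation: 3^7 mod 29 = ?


3^1 mod 29 = 3
3^2 mod 29 = 9
3^3 mod 29 = 27
3^4 mod 29 = 23
3^5 mod 29 = 11
3^6 mod 29 = 4
3^7 mod 29 = 12


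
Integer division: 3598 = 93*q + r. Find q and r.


3598 = 93 * 38 + 64
Check: 3534 + 64 = 3598

q = 38, r = 64


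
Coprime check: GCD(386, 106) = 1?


Euclidean algorithm:
386 = 3 * 106 + 68
106 = 1 * 68 + 38
68 = 1 * 38 + 30
38 = 1 * 30 + 8
30 = 3 * 8 + 6
8 = 1 * 6 + 2
6 = 3 * 2 + 0
GCD(386, 106) = 2

No, not coprime (GCD = 2)


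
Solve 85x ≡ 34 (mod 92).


GCD(85, 92) = 1, unique solution
a^(-1) mod 92 = 13
x = 13 * 34 mod 92 = 74

x ≡ 74 (mod 92)


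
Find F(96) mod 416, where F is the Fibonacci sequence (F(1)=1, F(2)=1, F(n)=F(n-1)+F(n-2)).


F(k) mod 416 for k=1..96:
1, 1, 2, 3, 5, 8, 13, 21, 34, 55, 89, 144, 233, 377, 194, 155, 349, 88, 21, 109, 130, 239, 369, 192, 145, 337, 66, 403, 53, 40, 93, 133, 226, 359, 169, 112, 281, 393, 258, 235, 77, 312, 389, 285, 258, 127, 385, 96, 65, 161, 226, 387, 197, 168, 365, 117, 66, 183, 249, 16, 265, 281, 130, 411, 125, 120, 245, 365, 194, 143, 337, 64, 401, 49, 34, 83, 117, 200, 317, 101, 2, 103, 105, 208, 313, 105, 2, 107, 109, 216, 325, 125, 34, 159, 193, 352
F(96) mod 416 = 352


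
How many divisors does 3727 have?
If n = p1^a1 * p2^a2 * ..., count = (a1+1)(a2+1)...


3727 = 3727^1
d(3727) = (1+1) = 2

2 divisors


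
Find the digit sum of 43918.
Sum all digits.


4 + 3 + 9 + 1 + 8 = 25


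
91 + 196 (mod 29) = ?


91 + 196 = 287
287 mod 29 = 26


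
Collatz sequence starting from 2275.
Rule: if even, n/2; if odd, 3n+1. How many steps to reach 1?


2275 → 6826 → 3413 → 10240 → 5120 → 2560 → 1280 → 640 → 320 → 160 → 80 → 40 → 20 → 10 → 5 → 16 → 8 → 4 → 2 → 1
Total steps = 19

19 steps


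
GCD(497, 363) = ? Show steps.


497 = 1 * 363 + 134
363 = 2 * 134 + 95
134 = 1 * 95 + 39
95 = 2 * 39 + 17
39 = 2 * 17 + 5
17 = 3 * 5 + 2
5 = 2 * 2 + 1
2 = 2 * 1 + 0
GCD = 1


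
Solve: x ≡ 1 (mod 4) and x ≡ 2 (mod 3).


M = 4*3 = 12
M1 = M/4 = 3, M2 = M/3 = 4
M1^(-1) mod 4 = 3, M2^(-1) mod 3 = 1
x = 1*3*3 + 2*4*1 = 17
17 mod 12 = 5
Check: 5 mod 4 = 1 ✓, 5 mod 3 = 2 ✓

x ≡ 5 (mod 12)


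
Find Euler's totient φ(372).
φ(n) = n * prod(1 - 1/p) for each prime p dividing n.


372 = 2^2 × 3 × 31
Prime factors: 2, 3, 31
φ(372) = 372 × (1-1/2) × (1-1/3) × (1-1/31)
= 372 × 1/2 × 2/3 × 30/31 = 120

φ(372) = 120


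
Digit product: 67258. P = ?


6 × 7 × 2 × 5 × 8 = 3360


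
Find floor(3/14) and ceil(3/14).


3/14 = 0.2143
floor = 0
ceil = 1

floor = 0, ceil = 1


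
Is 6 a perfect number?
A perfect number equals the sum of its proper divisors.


Proper divisors of 6: 1, 2, 3
Sum = 1 + 2 + 3 = 6

Yes, 6 is perfect (6 = 6)


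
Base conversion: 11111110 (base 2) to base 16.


11111110 (base 2) = 254 (decimal)
254 (decimal) = FE (base 16)


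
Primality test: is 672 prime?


672 / 2 = 336 (exact division)
672 is NOT prime.

No, 672 is not prime


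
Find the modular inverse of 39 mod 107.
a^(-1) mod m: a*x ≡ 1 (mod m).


Use the extended Euclidean algorithm on (107, 39); each row r = 107*s + 39*t:
r=107, s=1, t=0
r=39, s=0, t=1
q=2: r=29, s=1, t=-2   [107*(1) + 39*(-2) = 29]
q=1: r=10, s=-1, t=3   [107*(-1) + 39*(3) = 10]
q=2: r=9, s=3, t=-8   [107*(3) + 39*(-8) = 9]
q=1: r=1, s=-4, t=11   [107*(-4) + 39*(11) = 1]
q=9: r=0, s=39, t=-107   [107*(39) + 39*(-107) = 0]
GCD = 1 with t = 11, so 39*(11) ≡ 1 (mod 107)
Inverse = 11 mod 107 = 11
Check: 39 * 11 = 429 ≡ 1 (mod 107)

39^(-1) ≡ 11 (mod 107)


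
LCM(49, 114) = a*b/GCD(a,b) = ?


GCD(49, 114) = 1
LCM = 49*114/1 = 5586/1 = 5586

LCM = 5586


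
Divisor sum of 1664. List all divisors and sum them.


Divisors of 1664: 1, 2, 4, 8, 13, 16, 26, 32, 52, 64, 104, 128, 208, 416, 832, 1664
Sum = 1 + 2 + 4 + 8 + 13 + 16 + 26 + 32 + 52 + 64 + 104 + 128 + 208 + 416 + 832 + 1664 = 3570

σ(1664) = 3570


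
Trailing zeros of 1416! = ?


floor(1416/5) = 283
floor(1416/25) = 56
floor(1416/125) = 11
floor(1416/625) = 2
Total = 352

352 trailing zeros


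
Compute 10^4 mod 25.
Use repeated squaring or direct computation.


10^1 mod 25 = 10
10^2 mod 25 = 0
10^3 mod 25 = 0
10^4 mod 25 = 0


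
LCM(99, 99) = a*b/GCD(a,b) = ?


GCD(99, 99) = 99
LCM = 99*99/99 = 9801/99 = 99

LCM = 99


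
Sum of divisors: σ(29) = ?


Divisors of 29: 1, 29
Sum = 1 + 29 = 30

σ(29) = 30


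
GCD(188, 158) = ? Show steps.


188 = 1 * 158 + 30
158 = 5 * 30 + 8
30 = 3 * 8 + 6
8 = 1 * 6 + 2
6 = 3 * 2 + 0
GCD = 2


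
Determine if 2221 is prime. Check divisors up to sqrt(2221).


Check divisors up to sqrt(2221) = 47.1275
No divisors found.
2221 is prime.

Yes, 2221 is prime


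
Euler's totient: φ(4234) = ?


4234 = 2 × 29 × 73
Prime factors: 2, 29, 73
φ(4234) = 4234 × (1-1/2) × (1-1/29) × (1-1/73)
= 4234 × 1/2 × 28/29 × 72/73 = 2016

φ(4234) = 2016


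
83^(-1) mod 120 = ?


Use the extended Euclidean algorithm on (120, 83); each row r = 120*s + 83*t:
r=120, s=1, t=0
r=83, s=0, t=1
q=1: r=37, s=1, t=-1   [120*(1) + 83*(-1) = 37]
q=2: r=9, s=-2, t=3   [120*(-2) + 83*(3) = 9]
q=4: r=1, s=9, t=-13   [120*(9) + 83*(-13) = 1]
q=9: r=0, s=-83, t=120   [120*(-83) + 83*(120) = 0]
GCD = 1 with t = -13, so 83*(-13) ≡ 1 (mod 120)
Inverse = -13 mod 120 = 107
Check: 83 * 107 = 8881 ≡ 1 (mod 120)

83^(-1) ≡ 107 (mod 120)


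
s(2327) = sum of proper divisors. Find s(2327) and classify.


Proper divisors: 1, 13, 179
Sum = 1 + 13 + 179 = 193
193 < 2327 → deficient

s(2327) = 193 (deficient)


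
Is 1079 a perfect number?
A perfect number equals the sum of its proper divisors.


Proper divisors of 1079: 1, 13, 83
Sum = 1 + 13 + 83 = 97

No, 1079 is not perfect (97 ≠ 1079)


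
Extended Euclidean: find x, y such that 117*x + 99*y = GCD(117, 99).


Tabular extended Euclidean (each row: r = 117*s + 99*t):
r=117, s=1, t=0
r=99, s=0, t=1
q=1: r=18, s=1, t=-1   [117*(1) + 99*(-1) = 18]
q=5: r=9, s=-5, t=6   [117*(-5) + 99*(6) = 9]
q=2: r=0, s=11, t=-13   [117*(11) + 99*(-13) = 0]
GCD = 9; from the row with r=9: x=-5, y=6
Check: 117*(-5) + 99*(6) = -585 + 594 = 9

GCD = 9, x = -5, y = 6


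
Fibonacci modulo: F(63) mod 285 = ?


F(k) mod 285 for k=1..63:
1, 1, 2, 3, 5, 8, 13, 21, 34, 55, 89, 144, 233, 92, 40, 132, 172, 19, 191, 210, 116, 41, 157, 198, 70, 268, 53, 36, 89, 125, 214, 54, 268, 37, 20, 57, 77, 134, 211, 60, 271, 46, 32, 78, 110, 188, 13, 201, 214, 130, 59, 189, 248, 152, 115, 267, 97, 79, 176, 255, 146, 116, 262
F(63) mod 285 = 262


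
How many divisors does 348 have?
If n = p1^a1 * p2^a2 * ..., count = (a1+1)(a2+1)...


348 = 2^2 × 3^1 × 29^1
d(348) = (2+1) × (1+1) × (1+1) = 12

12 divisors


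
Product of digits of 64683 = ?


6 × 4 × 6 × 8 × 3 = 3456


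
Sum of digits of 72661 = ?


7 + 2 + 6 + 6 + 1 = 22


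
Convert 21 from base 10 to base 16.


21 (base 10) = 21 (decimal)
21 (decimal) = 15 (base 16)


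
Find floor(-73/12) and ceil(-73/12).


-73/12 = -6.0833
floor = -7
ceil = -6

floor = -7, ceil = -6


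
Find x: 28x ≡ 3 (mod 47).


GCD(28, 47) = 1, unique solution
a^(-1) mod 47 = 42
x = 42 * 3 mod 47 = 32

x ≡ 32 (mod 47)


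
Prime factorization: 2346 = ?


2346 / 2 = 1173
1173 / 3 = 391
391 / 17 = 23
23 / 23 = 1
2346 = 2 × 3 × 17 × 23


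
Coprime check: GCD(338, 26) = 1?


Euclidean algorithm:
338 = 13 * 26 + 0
GCD(338, 26) = 26

No, not coprime (GCD = 26)


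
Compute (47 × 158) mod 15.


47 × 158 = 7426
7426 mod 15 = 1


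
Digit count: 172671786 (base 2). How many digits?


172671786 in base 2 = 1010010010101100001100101010
Number of digits = 28

28 digits (base 2)


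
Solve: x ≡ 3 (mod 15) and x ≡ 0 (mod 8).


M = 15*8 = 120
M1 = M/15 = 8, M2 = M/8 = 15
M1^(-1) mod 15 = 2, M2^(-1) mod 8 = 7
x = 3*8*2 + 0*15*7 = 48
48 mod 120 = 48
Check: 48 mod 15 = 3 ✓, 48 mod 8 = 0 ✓

x ≡ 48 (mod 120)


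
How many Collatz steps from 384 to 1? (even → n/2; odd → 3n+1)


384 → 192 → 96 → 48 → 24 → 12 → 6 → 3 → 10 → 5 → 16 → 8 → 4 → 2 → 1
Total steps = 14

14 steps


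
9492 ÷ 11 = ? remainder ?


9492 = 11 * 862 + 10
Check: 9482 + 10 = 9492

q = 862, r = 10


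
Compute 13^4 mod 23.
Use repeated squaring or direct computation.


13^1 mod 23 = 13
13^2 mod 23 = 8
13^3 mod 23 = 12
13^4 mod 23 = 18


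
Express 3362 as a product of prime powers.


3362 / 2 = 1681
1681 / 41 = 41
41 / 41 = 1
3362 = 2 × 41^2


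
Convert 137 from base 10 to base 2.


137 (base 10) = 137 (decimal)
137 (decimal) = 10001001 (base 2)


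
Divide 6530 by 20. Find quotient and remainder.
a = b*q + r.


6530 = 20 * 326 + 10
Check: 6520 + 10 = 6530

q = 326, r = 10


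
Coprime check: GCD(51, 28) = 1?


Euclidean algorithm:
51 = 1 * 28 + 23
28 = 1 * 23 + 5
23 = 4 * 5 + 3
5 = 1 * 3 + 2
3 = 1 * 2 + 1
2 = 2 * 1 + 0
GCD(51, 28) = 1

Yes, coprime (GCD = 1)


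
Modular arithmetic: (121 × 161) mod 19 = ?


121 × 161 = 19481
19481 mod 19 = 6


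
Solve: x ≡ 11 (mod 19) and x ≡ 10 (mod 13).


M = 19*13 = 247
M1 = M/19 = 13, M2 = M/13 = 19
M1^(-1) mod 19 = 3, M2^(-1) mod 13 = 11
x = 11*13*3 + 10*19*11 = 2519
2519 mod 247 = 49
Check: 49 mod 19 = 11 ✓, 49 mod 13 = 10 ✓

x ≡ 49 (mod 247)


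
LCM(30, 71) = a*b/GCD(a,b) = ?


GCD(30, 71) = 1
LCM = 30*71/1 = 2130/1 = 2130

LCM = 2130


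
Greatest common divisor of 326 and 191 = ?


326 = 1 * 191 + 135
191 = 1 * 135 + 56
135 = 2 * 56 + 23
56 = 2 * 23 + 10
23 = 2 * 10 + 3
10 = 3 * 3 + 1
3 = 3 * 1 + 0
GCD = 1


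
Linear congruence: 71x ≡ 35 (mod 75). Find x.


GCD(71, 75) = 1, unique solution
a^(-1) mod 75 = 56
x = 56 * 35 mod 75 = 10

x ≡ 10 (mod 75)


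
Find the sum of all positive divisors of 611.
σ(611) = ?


Divisors of 611: 1, 13, 47, 611
Sum = 1 + 13 + 47 + 611 = 672

σ(611) = 672


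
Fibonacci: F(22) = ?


Sequence: 1, 1, 2, 3, 5, 8, 13, 21, 34, 55, 89, 144, 233, 377, 610, 987, 1597, 2584, 4181, 6765, 10946, 17711
F(22) = 17711


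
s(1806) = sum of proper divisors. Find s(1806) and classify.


Proper divisors: 1, 2, 3, 6, 7, 14, 21, 42, 43, 86, 129, 258, 301, 602, 903
Sum = 1 + 2 + 3 + 6 + 7 + 14 + 21 + 42 + 43 + 86 + 129 + 258 + 301 + 602 + 903 = 2418
2418 > 1806 → abundant

s(1806) = 2418 (abundant)


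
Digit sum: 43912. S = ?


4 + 3 + 9 + 1 + 2 = 19


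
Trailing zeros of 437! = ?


floor(437/5) = 87
floor(437/25) = 17
floor(437/125) = 3
Total = 107

107 trailing zeros


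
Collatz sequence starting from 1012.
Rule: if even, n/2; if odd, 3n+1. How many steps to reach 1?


1012 → 506 → 253 → 760 → 380 → 190 → 95 → 286 → 143 → 430 → 215 → 646 → 323 → 970 → 485 → 1456 → 728 → 364 → 182 → 91 → 274 → 137 → 412 → 206 → 103 → 310 → 155 → 466 → 233 → 700 → 350 → 175 → 526 → 263 → 790 → 395 → 1186 → 593 → 1780 → 890 → 445 → 1336 → 668 → 334 → 167 → 502 → 251 → 754 → 377 → 1132 → 566 → 283 → 850 → 425 → 1276 → 638 → 319 → 958 → 479 → 1438 → 719 → 2158 → 1079 → 3238 → 1619 → 4858 → 2429 → 7288 → 3644 → 1822 → 911 → 2734 → 1367 → 4102 → 2051 → 6154 → 3077 → 9232 → 4616 → 2308 → 1154 → 577 → 1732 → 866 → 433 → 1300 → 650 → 325 → 976 → 488 → 244 → 122 → 61 → 184 → 92 → 46 → 23 → 70 → 35 → 106 → 53 → 160 → 80 → 40 → 20 → 10 → 5 → 16 → 8 → 4 → 2 → 1
Total steps = 111

111 steps


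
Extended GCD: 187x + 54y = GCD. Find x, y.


Tabular extended Euclidean (each row: r = 187*s + 54*t):
r=187, s=1, t=0
r=54, s=0, t=1
q=3: r=25, s=1, t=-3   [187*(1) + 54*(-3) = 25]
q=2: r=4, s=-2, t=7   [187*(-2) + 54*(7) = 4]
q=6: r=1, s=13, t=-45   [187*(13) + 54*(-45) = 1]
q=4: r=0, s=-54, t=187   [187*(-54) + 54*(187) = 0]
GCD = 1; from the row with r=1: x=13, y=-45
Check: 187*(13) + 54*(-45) = 2431 - 2430 = 1

GCD = 1, x = 13, y = -45


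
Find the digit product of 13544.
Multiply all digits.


1 × 3 × 5 × 4 × 4 = 240


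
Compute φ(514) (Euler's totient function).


514 = 2 × 257
Prime factors: 2, 257
φ(514) = 514 × (1-1/2) × (1-1/257)
= 514 × 1/2 × 256/257 = 256

φ(514) = 256


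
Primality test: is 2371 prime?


Check divisors up to sqrt(2371) = 48.6929
No divisors found.
2371 is prime.

Yes, 2371 is prime


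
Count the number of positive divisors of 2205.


2205 = 3^2 × 5^1 × 7^2
d(2205) = (2+1) × (1+1) × (2+1) = 18

18 divisors


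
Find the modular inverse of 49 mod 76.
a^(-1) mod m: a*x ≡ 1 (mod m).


Use the extended Euclidean algorithm on (76, 49); each row r = 76*s + 49*t:
r=76, s=1, t=0
r=49, s=0, t=1
q=1: r=27, s=1, t=-1   [76*(1) + 49*(-1) = 27]
q=1: r=22, s=-1, t=2   [76*(-1) + 49*(2) = 22]
q=1: r=5, s=2, t=-3   [76*(2) + 49*(-3) = 5]
q=4: r=2, s=-9, t=14   [76*(-9) + 49*(14) = 2]
q=2: r=1, s=20, t=-31   [76*(20) + 49*(-31) = 1]
q=2: r=0, s=-49, t=76   [76*(-49) + 49*(76) = 0]
GCD = 1 with t = -31, so 49*(-31) ≡ 1 (mod 76)
Inverse = -31 mod 76 = 45
Check: 49 * 45 = 2205 ≡ 1 (mod 76)

49^(-1) ≡ 45 (mod 76)


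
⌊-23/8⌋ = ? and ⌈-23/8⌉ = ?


-23/8 = -2.8750
floor = -3
ceil = -2

floor = -3, ceil = -2


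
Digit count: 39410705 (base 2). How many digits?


39410705 in base 2 = 10010110010101110000010001
Number of digits = 26

26 digits (base 2)


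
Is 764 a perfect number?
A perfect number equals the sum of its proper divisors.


Proper divisors of 764: 1, 2, 4, 191, 382
Sum = 1 + 2 + 4 + 191 + 382 = 580

No, 764 is not perfect (580 ≠ 764)


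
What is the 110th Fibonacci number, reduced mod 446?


F(k) mod 446 for k=1..110:
1, 1, 2, 3, 5, 8, 13, 21, 34, 55, 89, 144, 233, 377, 164, 95, 259, 354, 167, 75, 242, 317, 113, 430, 97, 81, 178, 259, 437, 250, 241, 45, 286, 331, 171, 56, 227, 283, 64, 347, 411, 312, 277, 143, 420, 117, 91, 208, 299, 61, 360, 421, 335, 310, 199, 63, 262, 325, 141, 20, 161, 181, 342, 77, 419, 50, 23, 73, 96, 169, 265, 434, 253, 241, 48, 289, 337, 180, 71, 251, 322, 127, 3, 130, 133, 263, 396, 213, 163, 376, 93, 23, 116, 139, 255, 394, 203, 151, 354, 59, 413, 26, 439, 19, 12, 31, 43, 74, 117, 191
F(110) mod 446 = 191


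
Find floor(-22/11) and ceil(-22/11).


-22/11 = -2.0000
floor = -2
ceil = -2

floor = -2, ceil = -2


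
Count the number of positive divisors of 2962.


2962 = 2^1 × 1481^1
d(2962) = (1+1) × (1+1) = 4

4 divisors


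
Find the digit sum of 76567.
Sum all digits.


7 + 6 + 5 + 6 + 7 = 31


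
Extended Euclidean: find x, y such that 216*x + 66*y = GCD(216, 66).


Tabular extended Euclidean (each row: r = 216*s + 66*t):
r=216, s=1, t=0
r=66, s=0, t=1
q=3: r=18, s=1, t=-3   [216*(1) + 66*(-3) = 18]
q=3: r=12, s=-3, t=10   [216*(-3) + 66*(10) = 12]
q=1: r=6, s=4, t=-13   [216*(4) + 66*(-13) = 6]
q=2: r=0, s=-11, t=36   [216*(-11) + 66*(36) = 0]
GCD = 6; from the row with r=6: x=4, y=-13
Check: 216*(4) + 66*(-13) = 864 - 858 = 6

GCD = 6, x = 4, y = -13


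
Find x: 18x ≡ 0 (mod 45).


GCD(18, 45) = 9 divides 0
Divide: 2x ≡ 0 (mod 5)
x ≡ 0 (mod 5)


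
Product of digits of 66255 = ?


6 × 6 × 2 × 5 × 5 = 1800


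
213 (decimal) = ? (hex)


213 (base 10) = 213 (decimal)
213 (decimal) = D5 (base 16)


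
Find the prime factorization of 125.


125 / 5 = 25
25 / 5 = 5
5 / 5 = 1
125 = 5^3


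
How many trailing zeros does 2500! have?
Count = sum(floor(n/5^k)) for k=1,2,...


floor(2500/5) = 500
floor(2500/25) = 100
floor(2500/125) = 20
floor(2500/625) = 4
Total = 624

624 trailing zeros


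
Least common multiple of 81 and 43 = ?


GCD(81, 43) = 1
LCM = 81*43/1 = 3483/1 = 3483

LCM = 3483


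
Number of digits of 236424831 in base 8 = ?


236424831 in base 8 = 1605707177
Number of digits = 10

10 digits (base 8)


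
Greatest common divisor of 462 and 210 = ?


462 = 2 * 210 + 42
210 = 5 * 42 + 0
GCD = 42


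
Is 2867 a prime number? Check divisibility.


2867 / 47 = 61 (exact division)
2867 is NOT prime.

No, 2867 is not prime


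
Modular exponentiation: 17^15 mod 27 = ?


17^1 mod 27 = 17
17^2 mod 27 = 19
17^3 mod 27 = 26
17^4 mod 27 = 10
17^5 mod 27 = 8
17^6 mod 27 = 1
17^7 mod 27 = 17
17^8 mod 27 = 19
17^9 mod 27 = 26
17^10 mod 27 = 10
17^11 mod 27 = 8
17^12 mod 27 = 1
17^13 mod 27 = 17
17^14 mod 27 = 19
17^15 mod 27 = 26


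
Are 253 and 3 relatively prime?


Euclidean algorithm:
253 = 84 * 3 + 1
3 = 3 * 1 + 0
GCD(253, 3) = 1

Yes, coprime (GCD = 1)


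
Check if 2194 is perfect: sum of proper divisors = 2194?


Proper divisors of 2194: 1, 2, 1097
Sum = 1 + 2 + 1097 = 1100

No, 2194 is not perfect (1100 ≠ 2194)


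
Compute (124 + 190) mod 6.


124 + 190 = 314
314 mod 6 = 2


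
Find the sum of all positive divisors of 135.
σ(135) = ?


Divisors of 135: 1, 3, 5, 9, 15, 27, 45, 135
Sum = 1 + 3 + 5 + 9 + 15 + 27 + 45 + 135 = 240

σ(135) = 240


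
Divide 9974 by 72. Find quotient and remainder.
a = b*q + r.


9974 = 72 * 138 + 38
Check: 9936 + 38 = 9974

q = 138, r = 38


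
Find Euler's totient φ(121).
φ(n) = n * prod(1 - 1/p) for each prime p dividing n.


121 = 11^2
Prime factors: 11
φ(121) = 121 × (1-1/11)
= 121 × 10/11 = 110

φ(121) = 110


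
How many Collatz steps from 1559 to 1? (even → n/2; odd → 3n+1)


1559 → 4678 → 2339 → 7018 → 3509 → 10528 → 5264 → 2632 → 1316 → 658 → 329 → 988 → 494 → 247 → 742 → 371 → 1114 → 557 → 1672 → 836 → 418 → 209 → 628 → 314 → 157 → 472 → 236 → 118 → 59 → 178 → 89 → 268 → 134 → 67 → 202 → 101 → 304 → 152 → 76 → 38 → 19 → 58 → 29 → 88 → 44 → 22 → 11 → 34 → 17 → 52 → 26 → 13 → 40 → 20 → 10 → 5 → 16 → 8 → 4 → 2 → 1
Total steps = 60

60 steps


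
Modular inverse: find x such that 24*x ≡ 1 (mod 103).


Use the extended Euclidean algorithm on (103, 24); each row r = 103*s + 24*t:
r=103, s=1, t=0
r=24, s=0, t=1
q=4: r=7, s=1, t=-4   [103*(1) + 24*(-4) = 7]
q=3: r=3, s=-3, t=13   [103*(-3) + 24*(13) = 3]
q=2: r=1, s=7, t=-30   [103*(7) + 24*(-30) = 1]
q=3: r=0, s=-24, t=103   [103*(-24) + 24*(103) = 0]
GCD = 1 with t = -30, so 24*(-30) ≡ 1 (mod 103)
Inverse = -30 mod 103 = 73
Check: 24 * 73 = 1752 ≡ 1 (mod 103)

24^(-1) ≡ 73 (mod 103)


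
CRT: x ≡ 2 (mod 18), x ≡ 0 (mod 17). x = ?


M = 18*17 = 306
M1 = M/18 = 17, M2 = M/17 = 18
M1^(-1) mod 18 = 17, M2^(-1) mod 17 = 1
x = 2*17*17 + 0*18*1 = 578
578 mod 306 = 272
Check: 272 mod 18 = 2 ✓, 272 mod 17 = 0 ✓

x ≡ 272 (mod 306)


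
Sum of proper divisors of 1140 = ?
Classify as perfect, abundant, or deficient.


Proper divisors: 1, 2, 3, 4, 5, 6, 10, 12, 15, 19, 20, 30, 38, 57, 60, 76, 95, 114, 190, 228, 285, 380, 570
Sum = 1 + 2 + 3 + 4 + 5 + 6 + 10 + 12 + 15 + 19 + 20 + 30 + 38 + 57 + 60 + 76 + 95 + 114 + 190 + 228 + 285 + 380 + 570 = 2220
2220 > 1140 → abundant

s(1140) = 2220 (abundant)


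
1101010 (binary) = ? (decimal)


1101010 (base 2) = 106 (decimal)
106 (decimal) = 106 (base 10)


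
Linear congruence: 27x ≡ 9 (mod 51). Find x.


GCD(27, 51) = 3 divides 9
Divide: 9x ≡ 3 (mod 17)
x ≡ 6 (mod 17)


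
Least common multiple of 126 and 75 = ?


GCD(126, 75) = 3
LCM = 126*75/3 = 9450/3 = 3150

LCM = 3150


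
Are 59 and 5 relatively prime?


Euclidean algorithm:
59 = 11 * 5 + 4
5 = 1 * 4 + 1
4 = 4 * 1 + 0
GCD(59, 5) = 1

Yes, coprime (GCD = 1)


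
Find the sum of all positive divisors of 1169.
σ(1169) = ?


Divisors of 1169: 1, 7, 167, 1169
Sum = 1 + 7 + 167 + 1169 = 1344

σ(1169) = 1344


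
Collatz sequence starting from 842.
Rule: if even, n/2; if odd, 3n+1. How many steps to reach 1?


842 → 421 → 1264 → 632 → 316 → 158 → 79 → 238 → 119 → 358 → 179 → 538 → 269 → 808 → 404 → 202 → 101 → 304 → 152 → 76 → 38 → 19 → 58 → 29 → 88 → 44 → 22 → 11 → 34 → 17 → 52 → 26 → 13 → 40 → 20 → 10 → 5 → 16 → 8 → 4 → 2 → 1
Total steps = 41

41 steps


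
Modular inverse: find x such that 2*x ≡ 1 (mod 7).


Use the extended Euclidean algorithm on (7, 2); each row r = 7*s + 2*t:
r=7, s=1, t=0
r=2, s=0, t=1
q=3: r=1, s=1, t=-3   [7*(1) + 2*(-3) = 1]
q=2: r=0, s=-2, t=7   [7*(-2) + 2*(7) = 0]
GCD = 1 with t = -3, so 2*(-3) ≡ 1 (mod 7)
Inverse = -3 mod 7 = 4
Check: 2 * 4 = 8 ≡ 1 (mod 7)

2^(-1) ≡ 4 (mod 7)


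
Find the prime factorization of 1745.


1745 / 5 = 349
349 / 349 = 1
1745 = 5 × 349


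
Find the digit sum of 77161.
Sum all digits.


7 + 7 + 1 + 6 + 1 = 22


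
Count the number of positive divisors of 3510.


3510 = 2^1 × 3^3 × 5^1 × 13^1
d(3510) = (1+1) × (3+1) × (1+1) × (1+1) = 32

32 divisors


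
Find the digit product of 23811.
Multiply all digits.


2 × 3 × 8 × 1 × 1 = 48


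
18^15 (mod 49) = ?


18^1 mod 49 = 18
18^2 mod 49 = 30
18^3 mod 49 = 1
18^4 mod 49 = 18
18^5 mod 49 = 30
18^6 mod 49 = 1
18^7 mod 49 = 18
18^8 mod 49 = 30
18^9 mod 49 = 1
18^10 mod 49 = 18
18^11 mod 49 = 30
18^12 mod 49 = 1
18^13 mod 49 = 18
18^14 mod 49 = 30
18^15 mod 49 = 1


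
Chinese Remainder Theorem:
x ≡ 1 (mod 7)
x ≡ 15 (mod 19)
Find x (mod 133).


M = 7*19 = 133
M1 = M/7 = 19, M2 = M/19 = 7
M1^(-1) mod 7 = 3, M2^(-1) mod 19 = 11
x = 1*19*3 + 15*7*11 = 1212
1212 mod 133 = 15
Check: 15 mod 7 = 1 ✓, 15 mod 19 = 15 ✓

x ≡ 15 (mod 133)


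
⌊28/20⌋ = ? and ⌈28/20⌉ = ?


28/20 = 1.4000
floor = 1
ceil = 2

floor = 1, ceil = 2


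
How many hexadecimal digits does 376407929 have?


376407929 in base 16 = 166F8779
Number of digits = 8

8 digits (base 16)


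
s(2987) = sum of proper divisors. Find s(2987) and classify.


Proper divisors: 1, 29, 103
Sum = 1 + 29 + 103 = 133
133 < 2987 → deficient

s(2987) = 133 (deficient)


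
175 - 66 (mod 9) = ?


175 - 66 = 109
109 mod 9 = 1


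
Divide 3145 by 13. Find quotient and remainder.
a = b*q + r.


3145 = 13 * 241 + 12
Check: 3133 + 12 = 3145

q = 241, r = 12


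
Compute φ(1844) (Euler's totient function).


1844 = 2^2 × 461
Prime factors: 2, 461
φ(1844) = 1844 × (1-1/2) × (1-1/461)
= 1844 × 1/2 × 460/461 = 920

φ(1844) = 920


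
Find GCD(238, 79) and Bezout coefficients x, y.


Tabular extended Euclidean (each row: r = 238*s + 79*t):
r=238, s=1, t=0
r=79, s=0, t=1
q=3: r=1, s=1, t=-3   [238*(1) + 79*(-3) = 1]
q=79: r=0, s=-79, t=238   [238*(-79) + 79*(238) = 0]
GCD = 1; from the row with r=1: x=1, y=-3
Check: 238*(1) + 79*(-3) = 238 - 237 = 1

GCD = 1, x = 1, y = -3


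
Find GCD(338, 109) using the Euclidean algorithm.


338 = 3 * 109 + 11
109 = 9 * 11 + 10
11 = 1 * 10 + 1
10 = 10 * 1 + 0
GCD = 1


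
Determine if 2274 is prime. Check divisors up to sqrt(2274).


2274 / 2 = 1137 (exact division)
2274 is NOT prime.

No, 2274 is not prime


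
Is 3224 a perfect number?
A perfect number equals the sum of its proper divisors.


Proper divisors of 3224: 1, 2, 4, 8, 13, 26, 31, 52, 62, 104, 124, 248, 403, 806, 1612
Sum = 1 + 2 + 4 + 8 + 13 + 26 + 31 + 52 + 62 + 104 + 124 + 248 + 403 + 806 + 1612 = 3496

No, 3224 is not perfect (3496 ≠ 3224)


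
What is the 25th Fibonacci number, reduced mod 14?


F(k) mod 14 for k=1..25:
1, 1, 2, 3, 5, 8, 13, 7, 6, 13, 5, 4, 9, 13, 8, 7, 1, 8, 9, 3, 12, 1, 13, 0, 13
F(25) mod 14 = 13


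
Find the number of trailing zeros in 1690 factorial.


floor(1690/5) = 338
floor(1690/25) = 67
floor(1690/125) = 13
floor(1690/625) = 2
Total = 420

420 trailing zeros


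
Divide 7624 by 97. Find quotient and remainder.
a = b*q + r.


7624 = 97 * 78 + 58
Check: 7566 + 58 = 7624

q = 78, r = 58


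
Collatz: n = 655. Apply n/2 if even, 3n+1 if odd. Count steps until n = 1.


655 → 1966 → 983 → 2950 → 1475 → 4426 → 2213 → 6640 → 3320 → 1660 → 830 → 415 → 1246 → 623 → 1870 → 935 → 2806 → 1403 → 4210 → 2105 → 6316 → 3158 → 1579 → 4738 → 2369 → 7108 → 3554 → 1777 → 5332 → 2666 → 1333 → 4000 → 2000 → 1000 → 500 → 250 → 125 → 376 → 188 → 94 → 47 → 142 → 71 → 214 → 107 → 322 → 161 → 484 → 242 → 121 → 364 → 182 → 91 → 274 → 137 → 412 → 206 → 103 → 310 → 155 → 466 → 233 → 700 → 350 → 175 → 526 → 263 → 790 → 395 → 1186 → 593 → 1780 → 890 → 445 → 1336 → 668 → 334 → 167 → 502 → 251 → 754 → 377 → 1132 → 566 → 283 → 850 → 425 → 1276 → 638 → 319 → 958 → 479 → 1438 → 719 → 2158 → 1079 → 3238 → 1619 → 4858 → 2429 → 7288 → 3644 → 1822 → 911 → 2734 → 1367 → 4102 → 2051 → 6154 → 3077 → 9232 → 4616 → 2308 → 1154 → 577 → 1732 → 866 → 433 → 1300 → 650 → 325 → 976 → 488 → 244 → 122 → 61 → 184 → 92 → 46 → 23 → 70 → 35 → 106 → 53 → 160 → 80 → 40 → 20 → 10 → 5 → 16 → 8 → 4 → 2 → 1
Total steps = 144

144 steps


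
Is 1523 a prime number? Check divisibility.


Check divisors up to sqrt(1523) = 39.0256
No divisors found.
1523 is prime.

Yes, 1523 is prime


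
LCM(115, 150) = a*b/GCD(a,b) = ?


GCD(115, 150) = 5
LCM = 115*150/5 = 17250/5 = 3450

LCM = 3450


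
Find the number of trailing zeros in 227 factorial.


floor(227/5) = 45
floor(227/25) = 9
floor(227/125) = 1
Total = 55

55 trailing zeros


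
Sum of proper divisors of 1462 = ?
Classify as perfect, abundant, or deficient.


Proper divisors: 1, 2, 17, 34, 43, 86, 731
Sum = 1 + 2 + 17 + 34 + 43 + 86 + 731 = 914
914 < 1462 → deficient

s(1462) = 914 (deficient)


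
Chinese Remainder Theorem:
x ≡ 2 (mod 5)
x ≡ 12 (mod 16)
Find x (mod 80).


M = 5*16 = 80
M1 = M/5 = 16, M2 = M/16 = 5
M1^(-1) mod 5 = 1, M2^(-1) mod 16 = 13
x = 2*16*1 + 12*5*13 = 812
812 mod 80 = 12
Check: 12 mod 5 = 2 ✓, 12 mod 16 = 12 ✓

x ≡ 12 (mod 80)


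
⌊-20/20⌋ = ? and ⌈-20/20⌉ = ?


-20/20 = -1.0000
floor = -1
ceil = -1

floor = -1, ceil = -1


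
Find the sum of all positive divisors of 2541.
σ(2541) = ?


Divisors of 2541: 1, 3, 7, 11, 21, 33, 77, 121, 231, 363, 847, 2541
Sum = 1 + 3 + 7 + 11 + 21 + 33 + 77 + 121 + 231 + 363 + 847 + 2541 = 4256

σ(2541) = 4256


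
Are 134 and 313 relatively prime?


Euclidean algorithm:
313 = 2 * 134 + 45
134 = 2 * 45 + 44
45 = 1 * 44 + 1
44 = 44 * 1 + 0
GCD(134, 313) = 1

Yes, coprime (GCD = 1)


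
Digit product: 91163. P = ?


9 × 1 × 1 × 6 × 3 = 162


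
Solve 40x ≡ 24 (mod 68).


GCD(40, 68) = 4 divides 24
Divide: 10x ≡ 6 (mod 17)
x ≡ 4 (mod 17)


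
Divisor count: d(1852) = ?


1852 = 2^2 × 463^1
d(1852) = (2+1) × (1+1) = 6

6 divisors


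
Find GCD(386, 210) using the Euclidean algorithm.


386 = 1 * 210 + 176
210 = 1 * 176 + 34
176 = 5 * 34 + 6
34 = 5 * 6 + 4
6 = 1 * 4 + 2
4 = 2 * 2 + 0
GCD = 2


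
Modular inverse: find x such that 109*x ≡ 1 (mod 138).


Use the extended Euclidean algorithm on (138, 109); each row r = 138*s + 109*t:
r=138, s=1, t=0
r=109, s=0, t=1
q=1: r=29, s=1, t=-1   [138*(1) + 109*(-1) = 29]
q=3: r=22, s=-3, t=4   [138*(-3) + 109*(4) = 22]
q=1: r=7, s=4, t=-5   [138*(4) + 109*(-5) = 7]
q=3: r=1, s=-15, t=19   [138*(-15) + 109*(19) = 1]
q=7: r=0, s=109, t=-138   [138*(109) + 109*(-138) = 0]
GCD = 1 with t = 19, so 109*(19) ≡ 1 (mod 138)
Inverse = 19 mod 138 = 19
Check: 109 * 19 = 2071 ≡ 1 (mod 138)

109^(-1) ≡ 19 (mod 138)


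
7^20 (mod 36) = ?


7^1 mod 36 = 7
7^2 mod 36 = 13
7^3 mod 36 = 19
7^4 mod 36 = 25
7^5 mod 36 = 31
7^6 mod 36 = 1
7^7 mod 36 = 7
7^8 mod 36 = 13
7^9 mod 36 = 19
7^10 mod 36 = 25
7^11 mod 36 = 31
7^12 mod 36 = 1
7^13 mod 36 = 7
7^14 mod 36 = 13
7^15 mod 36 = 19
7^16 mod 36 = 25
7^17 mod 36 = 31
7^18 mod 36 = 1
7^19 mod 36 = 7
7^20 mod 36 = 13
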